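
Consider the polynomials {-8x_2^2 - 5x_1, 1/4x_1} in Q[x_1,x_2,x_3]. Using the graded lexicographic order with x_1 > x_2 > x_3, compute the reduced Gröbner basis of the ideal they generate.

G = {x_2^2, x_1}

f_1 = -8x_2^2 - 5x_1, LT = x_2^2.
f_2 = 1/4x_1, LT = x_1.

The S-polynomials (S(f_1,f_2)) all reduce to 0 modulo the current basis, so we have a Gröbner basis.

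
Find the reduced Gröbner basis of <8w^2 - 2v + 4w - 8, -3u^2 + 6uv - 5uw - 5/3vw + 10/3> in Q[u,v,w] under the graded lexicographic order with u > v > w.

G = {u^2 - 2uv + 5/3uw + 5/9vw - 10/9, w^2 - 1/4v + 1/2w - 1}

Buchberger's algorithm terminates because the ascending chain of leading-term ideals stabilizes.

f_1 = 8w^2 - 2v + 4w - 8, LT = w^2.
f_2 = -3u^2 + 6uv - 5uw - 5/3vw + 10/3, LT = u^2.

The S-polynomials (S(f_1,f_2)) all reduce to 0 modulo the current basis, so we have a Gröbner basis.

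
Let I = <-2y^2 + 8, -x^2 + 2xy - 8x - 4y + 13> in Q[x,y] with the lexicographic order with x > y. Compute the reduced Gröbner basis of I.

f_1 = -2y^2 + 8, LT = y^2.
f_2 = -x^2 + 2xy - 8x - 4y + 13, LT = x^2.

The S-polynomials (S(f_1,f_2)) all reduce to 0 modulo the current basis, so we have a Gröbner basis.

G = {x^2 - 2xy + 8x + 4y - 13, y^2 - 4}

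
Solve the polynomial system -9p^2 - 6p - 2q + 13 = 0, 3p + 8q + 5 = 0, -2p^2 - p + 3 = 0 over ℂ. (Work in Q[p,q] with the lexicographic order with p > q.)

{(1, -1)}

Compute a lex Gröbner basis by Buchberger's algorithm.
f_1 = -9p^2 - 6p - 2q + 13, LT = p^2.
f_2 = 3p + 8q + 5, LT = p.
f_3 = -2p^2 - p + 3, LT = p^2.

S(f_1,f_2): lcm = p^2. S = -8/3pq - p + 2/9q - 13/9.
  leading term pq: subtract (-8/9q)·f_2 from -8/3pq - p + 2/9q - 13/9 → -p + 64/9q^2 + 14/3q - 13/9
  leading term p: subtract (-1/3)·f_2 from -p + 64/9q^2 + 14/3q - 13/9 → 64/9q^2 + 22/3q + 2/9
  leading term q^2: no divisor's leading term divides it; move 64/9q^2 to the remainder.
  leading term q: no divisor's leading term divides it; move 22/3q to the remainder.
  leading term 1: no divisor's leading term divides it; move 2/9 to the remainder.
  remainder 64/9q^2 + 22/3q + 2/9 ≠ 0; add h_4 = 64/9q^2 + 22/3q + 2/9 to the basis.

S(f_1,f_3): lcm = p^2. S = 1/6p + 2/9q + 1/18.
  leading term p: subtract (1/18)·f_2 from 1/6p + 2/9q + 1/18 → -2/9q - 2/9
  leading term q: no divisor's leading term divides it; move -2/9q to the remainder.
  leading term 1: no divisor's leading term divides it; move -2/9 to the remainder.
  remainder -2/9q - 2/9 ≠ 0; add h_5 = -2/9q - 2/9 to the basis.

S(f_2,f_3): lcm = p^2. S = 8/3pq + 7/6p + 3/2.
  leading term pq: subtract (8/9q)·f_2 from 8/3pq + 7/6p + 3/2 → 7/6p - 64/9q^2 - 40/9q + 3/2
  leading term p: subtract (7/18)·f_2 from 7/6p - 64/9q^2 - 40/9q + 3/2 → -64/9q^2 - 68/9q - 4/9
  leading term q^2: subtract (-1)·h_4 from -64/9q^2 - 68/9q - 4/9 → -2/9q - 2/9
  leading term q: subtract (1)·h_5 from -2/9q - 2/9 → 0
  remainder 0.

S(f_1,h_4): leading monomials are coprime, so the S-polynomial reduces to 0 (Buchberger's first criterion).
S(f_2,h_4): leading monomials are coprime, so the S-polynomial reduces to 0 (Buchberger's first criterion).
S(f_3,h_4): leading monomials are coprime, so the S-polynomial reduces to 0 (Buchberger's first criterion).
S(f_1,h_5): leading monomials are coprime, so the S-polynomial reduces to 0 (Buchberger's first criterion).
S(f_2,h_5): leading monomials are coprime, so the S-polynomial reduces to 0 (Buchberger's first criterion).
S(f_3,h_5): leading monomials are coprime, so the S-polynomial reduces to 0 (Buchberger's first criterion).
S(h_4,h_5): lcm = q^2. S = 1/32q + 1/32.
  leading term q: subtract (-9/64)·h_5 from 1/32q + 1/32 → 0
  remainder 0.

Every S-polynomial of the final basis reduces to 0, so we have a Gröbner basis.
Inter-reduce: drop elements whose leading term is divisible by another's, tail-reduce, and make monic.
Reduced Gröbner basis: {p - 1, q + 1}.

The lex basis is triangular: the last element involves only q. Solving q + 1 = 0 gives q ∈ {-1}; substituting each value into the earlier elements determines the remaining variables.
  q = -1: the earlier basis element becomes p - 1 = 0, giving p = 1 — point (1, -1).
Each listed point satisfies every original equation (direct substitution).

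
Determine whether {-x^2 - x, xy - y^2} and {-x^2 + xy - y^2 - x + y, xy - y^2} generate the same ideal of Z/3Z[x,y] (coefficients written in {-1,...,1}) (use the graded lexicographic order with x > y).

For a fixed monomial order, each ideal has a unique reduced Gröbner basis; comparing bases decides equality.
Buchberger on the first generating set:
f_1 = -x^2 - x, LT = x^2.
f_2 = xy - y^2, LT = xy.

S(f_1,f_2): lcm = x^2y. S = xy^2 + xy.
  leading term xy^2: subtract (y)·f_2 from xy^2 + xy → y^3 + xy
  leading term y^3: no divisor's leading term divides it; move y^3 to the remainder.
  leading term xy: subtract (1)·f_2 from xy → y^2
  leading term y^2: no divisor's leading term divides it; move y^2 to the remainder.
  remainder y^3 + y^2 ≠ 0; add g_3 = y^3 + y^2 to the basis.

The other S-polynomials (S(f_1,g_3), S(f_2,g_3)) all reduce to 0 modulo the current basis, so we have a Gröbner basis.
Inter-reduce: drop elements whose leading term is divisible by another's, tail-reduce, and make monic.
Reduced Gröbner basis: {y^3 + y^2, x^2 + x, xy - y^2}.

Buchberger on the second generating set:
h_1 = -x^2 + xy - y^2 - x + y, LT = x^2.
h_2 = xy - y^2, LT = xy.

S(h_1,h_2): lcm = x^2y. S = y^3 + xy - y^2.
  leading term y^3: no divisor's leading term divides it; move y^3 to the remainder.
  leading term xy: subtract (1)·h_2 from xy - y^2 → 0
  remainder y^3 ≠ 0; add k_3 = y^3 to the basis.

The other S-polynomials (S(h_1,k_3), S(h_2,k_3)) all reduce to 0 modulo the current basis, so we have a Gröbner basis.
Inter-reduce: drop elements whose leading term is divisible by another's, tail-reduce, and make monic.
Reduced Gröbner basis: {y^3, x^2 + x - y, xy - y^2}.

The bases are distinct; the ideals are different.

No, the ideals differ.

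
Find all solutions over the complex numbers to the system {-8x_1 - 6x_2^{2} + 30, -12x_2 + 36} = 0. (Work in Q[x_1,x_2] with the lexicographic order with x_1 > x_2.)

Compute a lex Gröbner basis by Buchberger's algorithm.
f_1 = -8x_1 - 6x_2^{2} + 30, LT = x_1.
f_2 = -12x_2 + 36, LT = x_2.

The S-polynomials (S(f_1,f_2)) all reduce to 0 modulo the current basis, so we have a Gröbner basis.
Inter-reduce: drop elements whose leading term is divisible by another's, tail-reduce, and make monic.
Reduced Gröbner basis: {x_1 + 3, x_2 - 3}.

The lex basis is triangular: the last element involves only x_2. Solving x_2 - 3 = 0 gives x_2 ∈ {3}; substituting each value into the earlier elements determines the remaining variables.
  x_2 = 3: the earlier basis element becomes x_1 + 3 = 0, giving x_1 = -3 — point (-3, 3).
Each listed point satisfies every original equation (direct substitution).

{(-3, 3)}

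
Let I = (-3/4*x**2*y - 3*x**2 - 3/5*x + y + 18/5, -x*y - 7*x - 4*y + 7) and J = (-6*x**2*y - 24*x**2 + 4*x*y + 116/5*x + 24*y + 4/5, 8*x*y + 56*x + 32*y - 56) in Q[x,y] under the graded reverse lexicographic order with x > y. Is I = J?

For a fixed monomial order, each ideal has a unique reduced Gröbner basis; comparing bases decides equality.
Buchberger on the first generating set:
f_1 = -3/4*x**2*y - 3*x**2 - 3/5*x + y + 18/5, LT = x**2*y.
f_2 = -x*y - 7*x - 4*y + 7, LT = x*y.

S(f_1,f_2): lcm = x**2*y. S = -3*x**2 - 4*x*y + 39/5*x - 4/3*y - 24/5.
  reduce S modulo (f_1, f_2):
  remainder -3*x**2 + 179/5*x + 44/3*y - 164/5 ≠ 0; add g_3 = -3*x**2 + 179/5*x + 44/3*y - 164/5 to the basis.

S(f_1,g_3): lcm = x**2*y. S = 4*x**2 + 179/15*x*y + 44/9*y**2 + 4/5*x - 184/15*y - 24/5.
  reduce S modulo (f_1, f_2, g_3):
  remainder 44/9*y**2 - 35*x - 364/9*y + 35 ≠ 0; add g_4 = 44/9*y**2 - 35*x - 364/9*y + 35 to the basis.

The other S-polynomials (S(f_2,g_3), S(f_1,g_4), S(f_2,g_4), S(g_3,g_4)) all reduce to 0 modulo the current basis, so we have a Gröbner basis.
Inter-reduce: drop elements whose leading term is divisible by another's, tail-reduce, and make monic.
Reduced Gröbner basis: {x**2 - 179/15*x - 44/9*y + 164/15, x*y + 7*x + 4*y - 7, y**2 - 315/44*x - 91/11*y + 315/44}.

Buchberger on the second generating set:
h_1 = -6*x**2*y - 24*x**2 + 4*x*y + 116/5*x + 24*y + 4/5, LT = x**2*y.
h_2 = 8*x*y + 56*x + 32*y - 56, LT = x*y.

S(h_1,h_2): lcm = x**2*y. S = -3*x**2 - 14/3*x*y + 47/15*x - 4*y - 2/15.
  reduce S modulo (h_1, h_2):
  remainder -3*x**2 + 179/5*x + 44/3*y - 164/5 ≠ 0; add k_3 = -3*x**2 + 179/5*x + 44/3*y - 164/5 to the basis.

S(h_1,k_3): lcm = x**2*y. S = 4*x**2 + 169/15*x*y + 44/9*y**2 - 58/15*x - 224/15*y - 2/15.
  reduce S modulo (h_1, h_2, k_3):
  remainder 44/9*y**2 - 35*x - 364/9*y + 35 ≠ 0; add k_4 = 44/9*y**2 - 35*x - 364/9*y + 35 to the basis.

The other S-polynomials (S(h_2,k_3), S(h_1,k_4), S(h_2,k_4), S(k_3,k_4)) all reduce to 0 modulo the current basis, so we have a Gröbner basis.
Inter-reduce: drop elements whose leading term is divisible by another's, tail-reduce, and make monic.
Reduced Gröbner basis: {x**2 - 179/15*x - 44/9*y + 164/15, x*y + 7*x + 4*y - 7, y**2 - 315/44*x - 91/11*y + 315/44}.

Same reduced basis, so the two generating sets span the same ideal.

Yes, the ideals are equal.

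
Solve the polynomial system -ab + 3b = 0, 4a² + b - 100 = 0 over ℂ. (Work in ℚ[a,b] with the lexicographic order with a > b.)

{(-5, 0), (5, 0), (3, 64)}

Compute a lex Gröbner basis by Buchberger's algorithm.
f_1 = -ab + 3b, LT = ab.
f_2 = 4a² + b - 100, LT = a².

S(f_1,f_2): lcm = a²b. S = -3ab - ¼b² + 25b.
  leading term ab: subtract (3)·f_1 from -3ab - ¼b² + 25b → -¼b² + 16b
  leading term b²: no divisor's leading term divides it; move -¼b² to the remainder.
  leading term b: no divisor's leading term divides it; move 16b to the remainder.
  remainder -¼b² + 16b ≠ 0; add h_3 = -¼b² + 16b to the basis.

The other S-polynomials (S(f_1,h_3), S(f_2,h_3)) all reduce to 0 modulo the current basis, so we have a Gröbner basis.
Inter-reduce: drop elements whose leading term is divisible by another's, tail-reduce, and make monic.
Reduced Gröbner basis: {a² + ¼b - 25, ab - 3b, b² - 64b}.

A lex Gröbner basis eliminates variables successively. Here b² - 64b depends only on b, with roots {0, 64}; lifting each root through the earlier basis elements recovers the full solutions.
  b = 0: the earlier basis element becomes a² - 25 = 0, giving a = -5, 5 — points (-5, 0), (5, 0).
  b = 64: the earlier basis elements become a² - 9 = 0; 64a - 192 = 0, giving a = 3 — point (3, 64).
Check: every point annihilates each of the original generators.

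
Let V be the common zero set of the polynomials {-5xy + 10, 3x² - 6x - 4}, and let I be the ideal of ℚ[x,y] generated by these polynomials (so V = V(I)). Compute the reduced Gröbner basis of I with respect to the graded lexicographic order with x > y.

f_1 = -5xy + 10, LT = xy.
f_2 = 3x² - 6x - 4, LT = x².

S(f_1,f_2): lcm = x²y. S = 2xy - 2x + 4/3y.
  leading term xy: subtract (-⅖)·f_1 from 2xy - 2x + 4/3y → -2x + 4/3y + 4
  leading term x: no divisor's leading term divides it; move -2x to the remainder.
  leading term y: no divisor's leading term divides it; move 4/3y to the remainder.
  leading term 1: no divisor's leading term divides it; move 4 to the remainder.
  remainder -2x + 4/3y + 4 ≠ 0; add g_3 = -2x + 4/3y + 4 to the basis.

S(f_1,g_3): lcm = xy. S = ⅔y² + 2y - 2.
  leading term y²: no divisor's leading term divides it; move ⅔y² to the remainder.
  leading term y: no divisor's leading term divides it; move 2y to the remainder.
  leading term 1: no divisor's leading term divides it; move -2 to the remainder.
  remainder ⅔y² + 2y - 2 ≠ 0; add g_4 = ⅔y² + 2y - 2 to the basis.

The other S-polynomials (S(f_2,g_3), S(f_1,g_4), S(f_2,g_4), S(g_3,g_4)) all reduce to 0 modulo the current basis, so we have a Gröbner basis.
Inter-reduce: drop elements whose leading term is divisible by another's, tail-reduce, and make monic.

G = {y² + 3y - 3, x - ⅔y - 2}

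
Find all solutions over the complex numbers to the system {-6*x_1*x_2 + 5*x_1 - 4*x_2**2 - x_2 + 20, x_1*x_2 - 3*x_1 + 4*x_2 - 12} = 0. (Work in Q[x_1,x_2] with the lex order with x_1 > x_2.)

{(-4, 0), (-19/13, 3), (-4, 23/4)}

Compute a lex Gröbner basis by Buchberger's algorithm.
f_1 = -6*x_1*x_2 + 5*x_1 - 4*x_2**2 - x_2 + 20, LT = x_1*x_2.
f_2 = x_1*x_2 - 3*x_1 + 4*x_2 - 12, LT = x_1*x_2.

S(f_1,f_2): lcm = x_1*x_2. S = 13/6*x_1 + 2/3*x_2**2 - 23/6*x_2 + 26/3.
  leading term x_1: no divisor's leading term divides it; move 13/6*x_1 to the remainder.
  leading term x_2**2: no divisor's leading term divides it; move 2/3*x_2**2 to the remainder.
  leading term x_2: no divisor's leading term divides it; move -23/6*x_2 to the remainder.
  leading term 1: no divisor's leading term divides it; move 26/3 to the remainder.
  remainder 13/6*x_1 + 2/3*x_2**2 - 23/6*x_2 + 26/3 ≠ 0; add h_3 = 13/6*x_1 + 2/3*x_2**2 - 23/6*x_2 + 26/3 to the basis.

S(f_1,h_3): lcm = x_1*x_2. S = -5/6*x_1 - 4/13*x_2**3 + 95/39*x_2**2 - 23/6*x_2 - 10/3.
  leading term x_1: subtract (-5/13)·h_3 from -5/6*x_1 - 4/13*x_2**3 + 95/39*x_2**2 - 23/6*x_2 - 10/3 → -4/13*x_2**3 + 35/13*x_2**2 - 69/13*x_2
  leading term x_2**3: no divisor's leading term divides it; move -4/13*x_2**3 to the remainder.
  leading term x_2**2: no divisor's leading term divides it; move 35/13*x_2**2 to the remainder.
  leading term x_2: no divisor's leading term divides it; move -69/13*x_2 to the remainder.
  remainder -4/13*x_2**3 + 35/13*x_2**2 - 69/13*x_2 ≠ 0; add h_4 = -4/13*x_2**3 + 35/13*x_2**2 - 69/13*x_2 to the basis.

The other S-polynomials (S(f_2,h_3), S(f_1,h_4), S(f_2,h_4), S(h_3,h_4)) all reduce to 0 modulo the current basis, so we have a Gröbner basis.
Inter-reduce: drop elements whose leading term is divisible by another's, tail-reduce, and make monic.
Reduced Gröbner basis: {x_1 + 4/13*x_2**2 - 23/13*x_2 + 4, x_2**3 - 35/4*x_2**2 + 69/4*x_2}.

The lex basis is triangular: the last element involves only x_2. Solving x_2**3 - 35/4*x_2**2 + 69/4*x_2 = 0 gives x_2 ∈ {0, 3, 23/4}; substituting each value into the earlier elements determines the remaining variables.
  x_2 = 0: the earlier basis element becomes x_1 + 4 = 0, giving x_1 = -4 — point (-4, 0).
  x_2 = 3: the earlier basis element becomes x_1 + 19/13 = 0, giving x_1 = -19/13 — point (-19/13, 3).
  x_2 = 23/4: the earlier basis element becomes x_1 + 4 = 0, giving x_1 = -4 — point (-4, 23/4).
Substituting each solution back into the original system confirms all equations vanish.
A lex Gröbner basis triangularizes the system, enabling back-substitution.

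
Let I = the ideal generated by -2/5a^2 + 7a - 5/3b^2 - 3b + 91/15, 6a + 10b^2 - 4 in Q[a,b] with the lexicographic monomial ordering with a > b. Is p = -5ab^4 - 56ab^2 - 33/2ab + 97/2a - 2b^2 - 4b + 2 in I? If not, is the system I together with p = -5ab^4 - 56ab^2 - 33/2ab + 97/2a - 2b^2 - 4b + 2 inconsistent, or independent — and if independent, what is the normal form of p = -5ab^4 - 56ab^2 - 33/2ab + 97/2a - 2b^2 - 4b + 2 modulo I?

First compute the reduced Gröbner basis of I by Buchberger's algorithm.
f_1 = -2/5a^2 + 7a - 5/3b^2 - 3b + 91/15, LT = a^2.
f_2 = 6a + 10b^2 - 4, LT = a.

S(f_1,f_2): lcm = a^2. S = -5/3ab^2 - 101/6a + 25/6b^2 + 15/2b - 91/6.
  leading term ab^2: subtract (-5/18b^2)·f_2 from -5/3ab^2 - 101/6a + 25/6b^2 + 15/2b - 91/6 → -101/6a + 25/9b^4 + 55/18b^2 + 15/2b - 91/6
  leading term a: subtract (-101/36)·f_2 from -101/6a + 25/9b^4 + 55/18b^2 + 15/2b - 91/6 → 25/9b^4 + 280/9b^2 + 15/2b - 475/18
  leading term b^4: no divisor's leading term divides it; move 25/9b^4 to the remainder.
  leading term b^2: no divisor's leading term divides it; move 280/9b^2 to the remainder.
  leading term b: no divisor's leading term divides it; move 15/2b to the remainder.
  leading term 1: no divisor's leading term divides it; move -475/18 to the remainder.
  remainder 25/9b^4 + 280/9b^2 + 15/2b - 475/18 ≠ 0; add h_3 = 25/9b^4 + 280/9b^2 + 15/2b - 475/18 to the basis.

The other S-polynomials (S(f_1,h_3), S(f_2,h_3)) all reduce to 0 modulo the current basis, so we have a Gröbner basis.
Inter-reduce: drop elements whose leading term is divisible by another's, tail-reduce, and make monic.
Reduced Gröbner basis: {a + 5/3b^2 - 2/3, b^4 + 56/5b^2 + 27/10b - 19/2}.
Label its elements g_1 = a + 5/3b^2 - 2/3, g_2 = b^4 + 56/5b^2 + 27/10b - 19/2.

Reduce p = -5ab^4 - 56ab^2 - 33/2ab + 97/2a - 2b^2 - 4b + 2 modulo G:
  leading term ab^4: subtract (-5b^4)·g_1 from -5ab^4 - 56ab^2 - 33/2ab + 97/2a - 2b^2 - 4b + 2 → -56ab^2 - 33/2ab + 97/2a + 25/3b^6 - 10/3b^4 - 2b^2 - 4b + 2
  leading term ab^2: subtract (-56b^2)·g_1 from -56ab^2 - 33/2ab + 97/2a + 25/3b^6 - 10/3b^4 - 2b^2 - 4b + 2 → -33/2ab + 97/2a + 25/3b^6 + 90b^4 - 118/3b^2 - 4b + 2
  leading term ab: subtract (-33/2b)·g_1 from -33/2ab + 97/2a + 25/3b^6 + 90b^4 - 118/3b^2 - 4b + 2 → 97/2a + 25/3b^6 + 90b^4 + 55/2b^3 - 118/3b^2 - 15b + 2
  leading term a: subtract (97/2)·g_1 from 97/2a + 25/3b^6 + 90b^4 + 55/2b^3 - 118/3b^2 - 15b + 2 → 25/3b^6 + 90b^4 + 55/2b^3 - 721/6b^2 - 15b + 103/3
  leading term b^6: subtract (25/3b^2)·g_2 from 25/3b^6 + 90b^4 + 55/2b^3 - 721/6b^2 - 15b + 103/3 → -10/3b^4 + 5b^3 - 41b^2 - 15b + 103/3
  leading term b^4: subtract (-10/3)·g_2 from -10/3b^4 + 5b^3 - 41b^2 - 15b + 103/3 → 5b^3 - 11/3b^2 - 6b + 8/3
  leading term b^3: no divisor's leading term divides it; move 5b^3 to the remainder.
  leading term b^2: no divisor's leading term divides it; move -11/3b^2 to the remainder.
  leading term b: no divisor's leading term divides it; move -6b to the remainder.
  leading term 1: no divisor's leading term divides it; move 8/3 to the remainder.
  normal form = 5b^3 - 11/3b^2 - 6b + 8/3.
The normal form is nonzero, so p ∉ I. Since p minus its normal form lies in I, I + (p) = I + (r) where r = 5b^3 - 11/3b^2 - 6b + 8/3; decide whether this ideal is the whole ring.
Run Buchberger on G together with r (pairs among the g_i already reduce to 0 since G is a Gröbner basis):
g_1 = a + 5/3b^2 - 2/3, LT = a.
g_2 = b^4 + 56/5b^2 + 27/10b - 19/2, LT = b^4.
r = 5b^3 - 11/3b^2 - 6b + 8/3, LT = b^3.

S(g_2,r): lcm = b^4. S = 11/15b^3 + 62/5b^2 + 13/6b - 19/2.
  leading term b^3: subtract (11/75)·r from 11/15b^3 + 62/5b^2 + 13/6b - 19/2 → 2911/225b^2 + 457/150b - 4451/450
  leading term b^2: no divisor's leading term divides it; move 2911/225b^2 to the remainder.
  leading term b: no divisor's leading term divides it; move 457/150b to the remainder.
  leading term 1: no divisor's leading term divides it; move -4451/450 to the remainder.
  remainder 2911/225b^2 + 457/150b - 4451/450 ≠ 0; add m_4 = 2911/225b^2 + 457/150b - 4451/450 to the basis.

S(g_2,m_4): lcm = b^4. S = -1371/5822b^3 + 348287/29110b^2 + 27/10b - 19/2.
  leading term b^3: subtract (-1371/29110)·r from -1371/5822b^3 + 348287/29110b^2 + 27/10b - 19/2 → 34326/2911b^2 + 70371/29110b - 272889/29110
  leading term b^2: subtract (7723350/8473921)·m_4 from 34326/2911b^2 + 70371/29110b - 272889/29110 → -30454749/84739210b - 30454749/84739210
  leading term b: no divisor's leading term divides it; move -30454749/84739210b to the remainder.
  leading term 1: no divisor's leading term divides it; move -30454749/84739210 to the remainder.
  remainder -30454749/84739210b - 30454749/84739210 ≠ 0; add m_5 = -30454749/84739210b - 30454749/84739210 to the basis.

The other S-polynomials (S(g_1,g_2), S(g_1,r), S(g_1,m_4), S(r,m_4), S(g_1,m_5), S(g_2,m_5), S(r,m_5), S(m_4,m_5)) all reduce to 0 modulo the current basis, so we have a Gröbner basis.
Inter-reduce: drop elements whose leading term is divisible by another's, tail-reduce, and make monic.
Reduced Gröbner basis: {a + 1, b + 1}.
The reduced Gröbner basis of I + (p) is {a + 1, b + 1} ≠ {1}, a proper ideal, so the enlarged system stays consistent: p is independent of I, with normal form 5b^3 - 11/3b^2 - 6b + 8/3.

-5ab^4 - 56ab^2 - 33/2ab + 97/2a - 2b^2 - 4b + 2 is independent of I; its normal form modulo I is 5b^3 - 11/3b^2 - 6b + 8/3.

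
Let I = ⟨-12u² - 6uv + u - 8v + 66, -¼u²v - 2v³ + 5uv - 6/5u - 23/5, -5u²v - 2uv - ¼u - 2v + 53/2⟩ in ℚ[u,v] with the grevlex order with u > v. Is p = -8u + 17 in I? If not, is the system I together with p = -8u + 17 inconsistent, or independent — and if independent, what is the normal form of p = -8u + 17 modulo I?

Adjoining -8u + 17 makes the ideal the whole ring: the system is inconsistent.

First compute the reduced Gröbner basis of I by Buchberger's algorithm.
f_1 = -12u² - 6uv + u - 8v + 66, LT = u².
f_2 = -¼u²v - 2v³ + 5uv - 6/5u - 23/5, LT = u²v.
f_3 = -5u²v - 2uv - ¼u - 2v + 53/2, LT = u²v.

S(f_1,f_2): lcm = u²v. S = ½uv² - 8v³ + 239/12uv + ⅔v² - 24/5u - 11/2v - 92/5.
  reduce S modulo (f_1, f_2, f_3):
  remainder ½uv² - 8v³ + 239/12uv + ⅔v² - 24/5u - 11/2v - 92/5 ≠ 0; add h_4 = ½uv² - 8v³ + 239/12uv + ⅔v² - 24/5u - 11/2v - 92/5 to the basis.

S(f_1,f_3): lcm = u²v. S = ½uv² - 29/60uv + ⅔v² - 1/20u - 59/10v + 53/10.
  reduce S modulo (f_1, f_2, f_3, h_4):
  remainder 8v³ - 102/5uv + 19/4u - ⅖v + 237/10 ≠ 0; add h_5 = 8v³ - 102/5uv + 19/4u - ⅖v + 237/10 to the basis.

S(f_1,h_4): lcm = u²v². S = 33/2uv³ - 239/6u²v - 17/12uv² + ⅔v³ + 48/5u² + 11uv - 11/2v² + 184/5u.
  reduce S modulo (f_1, f_2, f_3, h_4, h_5):
  remainder -14911/900uv + 7642/45v² + 32227/600u + 253/50v - 24917/100 ≠ 0; add h_6 = -14911/900uv + 7642/45v² + 32227/600u + 253/50v - 24917/100 to the basis.

S(f_2,h_5): lcm = u²v³. S = 8v⁵ + 51/20u³v - 20uv³ - 19/32u³ + 1/20u²v + 24/5uv² - 237/80u² + 92/5v².
  reduce S modulo (f_1, f_2, f_3, h_4, h_5, h_6):
  remainder 362652997/2385760v² + 78996433/1785600u - 5843740213/429436800v - 50745356/223665 ≠ 0; add h_7 = 362652997/2385760v² + 78996433/1785600u - 5843740213/429436800v - 50745356/223665 to the basis.

S(h_4,h_5): lcm = uv³. S = -16v⁴ + 51/20u²v + 239/6uv² + 4/3v³ - 19/32u² - 191/20uv - 11v² - 237/80u - 184/5v.
  reduce S modulo (f_1, f_2, f_3, h_4, h_5, h_6, h_7):
  remainder -8315859502357/15666609470400u - 460714477547/1958326183800v + 677247827503/522220315680 ≠ 0; add h_8 = -8315859502357/15666609470400u - 460714477547/1958326183800v + 677247827503/522220315680 to the basis.

S(f_1,h_6): lcm = u²v. S = 320591/29822uv² + 201/62u² + 39737/178932uv + ⅔v² - 224253/14911u - 11/2v.
  reduce S modulo (f_1, f_2, f_3, h_4, h_5, h_6, h_7, h_8):
  remainder 16397590666662002808/123997781039645227v - 16397590666662002808/123997781039645227 ≠ 0; add h_9 = 16397590666662002808/123997781039645227v - 16397590666662002808/123997781039645227 to the basis.

The other S-polynomials (S(f_2,f_3), S(f_2,h_4), S(f_3,h_4), S(f_1,h_5), S(f_3,h_5), S(f_2,h_6), S(f_3,h_6), S(h_4,h_6), S(h_5,h_6), S(f_1,h_7), S(f_2,h_7), S(f_3,h_7), S(h_4,h_7), S(h_5,h_7), S(h_6,h_7), S(f_1,h_8), S(f_2,h_8), S(f_3,h_8), S(h_4,h_8), S(h_5,h_8), S(h_6,h_8), S(h_7,h_8), S(f_1,h_9), S(f_2,h_9), S(f_3,h_9), S(h_4,h_9), S(h_5,h_9), S(h_6,h_9), S(h_7,h_9), S(h_8,h_9)) all reduce to 0 modulo the current basis, so we have a Gröbner basis.
Inter-reduce: drop elements whose leading term is divisible by another's, tail-reduce, and make monic.
Reduced Gröbner basis: {u - 2, v - 1}.
Label its elements g_1 = u - 2, g_2 = v - 1.

Reduce p = -8u + 17 modulo G:
  leading term u: subtract (-8)·g_1 from -8u + 17 → 1
  leading term 1: no divisor's leading term divides it; move 1 to the remainder.
  normal form = 1.
The normal form is nonzero, so p ∉ I. Since p minus its normal form lies in I, I + (p) = I + (r) where r = 1; decide whether this ideal is the whole ring.
Here r = 1 is a nonzero constant, hence a unit: 1 ∈ I + (p), the Gröbner basis of I + (p) is {1}, and the enlarged system has no common solution — adjoining p is inconsistent.

Ideal membership is decidable via reduction modulo a Gröbner basis.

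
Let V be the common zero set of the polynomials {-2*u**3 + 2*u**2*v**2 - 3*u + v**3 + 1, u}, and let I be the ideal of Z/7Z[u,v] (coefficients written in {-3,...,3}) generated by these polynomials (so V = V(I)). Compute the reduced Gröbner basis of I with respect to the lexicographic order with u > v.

This is the nonlinear analogue of row-reducing a linear system.

f_1 = -2*u**3 + 2*u**2*v**2 - 3*u + v**3 + 1, LT = u**3.
f_2 = u, LT = u.

S(f_1,f_2): lcm = u**3. S = -u**2*v**2 - 2*u + 3*v**3 + 3.
  leading term u**2*v**2: subtract (-u*v**2)·f_2 from -u**2*v**2 - 2*u + 3*v**3 + 3 → -2*u + 3*v**3 + 3
  leading term u: subtract (-2)·f_2 from -2*u + 3*v**3 + 3 → 3*v**3 + 3
  leading term v**3: no divisor's leading term divides it; move 3*v**3 to the remainder.
  leading term 1: no divisor's leading term divides it; move 3 to the remainder.
  remainder 3*v**3 + 3 ≠ 0; add g_3 = 3*v**3 + 3 to the basis.

The other S-polynomials (S(f_1,g_3), S(f_2,g_3)) all reduce to 0 modulo the current basis, so we have a Gröbner basis.
Inter-reduce: drop elements whose leading term is divisible by another's, tail-reduce, and make monic.

G = {u, v**3 + 1}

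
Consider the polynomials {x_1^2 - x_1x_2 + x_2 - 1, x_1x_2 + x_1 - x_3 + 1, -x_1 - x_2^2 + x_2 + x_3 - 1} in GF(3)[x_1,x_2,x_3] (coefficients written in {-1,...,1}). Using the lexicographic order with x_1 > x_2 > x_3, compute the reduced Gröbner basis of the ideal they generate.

f_1 = x_1^2 - x_1x_2 + x_2 - 1, LT = x_1^2.
f_2 = x_1x_2 + x_1 - x_3 + 1, LT = x_1x_2.
f_3 = -x_1 - x_2^2 + x_2 + x_3 - 1, LT = x_1.

S(f_1,f_2): lcm = x_1^2x_2. S = -x_1^2 - x_1x_2^2 + x_1x_3 - x_1 + x_2^2 - x_2.
  reduce S modulo (f_1, f_2, f_3):
  remainder -x_2^2x_3 - x_2^2 + x_3^2 + x_3 ≠ 0; add g_4 = -x_2^2x_3 - x_2^2 + x_3^2 + x_3 to the basis.

S(f_2,f_3): lcm = x_1x_2. S = x_1 - x_2^3 + x_2^2 + x_2x_3 - x_2 - x_3 + 1.
  reduce S modulo (f_1, f_2, f_3, g_4):
  remainder -x_2^3 + x_2x_3 ≠ 0; add g_5 = -x_2^3 + x_2x_3 to the basis.

The other S-polynomials (S(f_1,f_3), S(f_1,g_4), S(f_2,g_4), S(f_3,g_4), S(f_1,g_5), S(f_2,g_5), S(f_3,g_5), S(g_4,g_5)) all reduce to 0 modulo the current basis, so we have a Gröbner basis.
Inter-reduce: drop elements whose leading term is divisible by another's, tail-reduce, and make monic.

G = {x_1 + x_2^2 - x_2 - x_3 + 1, x_2^3 - x_2x_3, x_2^2x_3 + x_2^2 - x_3^2 - x_3}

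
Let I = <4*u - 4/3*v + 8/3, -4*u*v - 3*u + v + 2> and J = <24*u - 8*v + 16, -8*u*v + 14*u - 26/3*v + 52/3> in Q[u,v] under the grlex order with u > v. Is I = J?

Since reduced Gröbner bases are canonical representatives of ideals under a given ordering, it suffices to compute and compare them.
Buchberger on the first generating set:
f_1 = 4*u - 4/3*v + 8/3, LT = u.
f_2 = -4*u*v - 3*u + v + 2, LT = u*v.

S(f_1,f_2): lcm = u*v. S = -1/3*v**2 - 3/4*u + 11/12*v + 1/2.
  leading term v**2: no divisor's leading term divides it; move -1/3*v**2 to the remainder.
  leading term u: subtract (-3/16)·f_1 from -3/4*u + 11/12*v + 1/2 → 2/3*v + 1
  leading term v: no divisor's leading term divides it; move 2/3*v to the remainder.
  leading term 1: no divisor's leading term divides it; move 1 to the remainder.
  remainder -1/3*v**2 + 2/3*v + 1 ≠ 0; add g_3 = -1/3*v**2 + 2/3*v + 1 to the basis.

The other S-polynomials (S(f_1,g_3), S(f_2,g_3)) all reduce to 0 modulo the current basis, so we have a Gröbner basis.
Inter-reduce: drop elements whose leading term is divisible by another's, tail-reduce, and make monic.
Reduced Gröbner basis: {v**2 - 2*v - 3, u - 1/3*v + 2/3}.

Buchberger on the second generating set:
h_1 = 24*u - 8*v + 16, LT = u.
h_2 = -8*u*v + 14*u - 26/3*v + 52/3, LT = u*v.

S(h_1,h_2): lcm = u*v. S = -1/3*v**2 + 7/4*u - 5/12*v + 13/6.
  leading term v**2: no divisor's leading term divides it; move -1/3*v**2 to the remainder.
  leading term u: subtract (7/96)·h_1 from 7/4*u - 5/12*v + 13/6 → 1/6*v + 1
  leading term v: no divisor's leading term divides it; move 1/6*v to the remainder.
  leading term 1: no divisor's leading term divides it; move 1 to the remainder.
  remainder -1/3*v**2 + 1/6*v + 1 ≠ 0; add k_3 = -1/3*v**2 + 1/6*v + 1 to the basis.

The other S-polynomials (S(h_1,k_3), S(h_2,k_3)) all reduce to 0 modulo the current basis, so we have a Gröbner basis.
Inter-reduce: drop elements whose leading term is divisible by another's, tail-reduce, and make monic.
Reduced Gröbner basis: {v**2 - 1/2*v - 3, u - 1/3*v + 2/3}.

Since the reduced bases disagree, the two ideals are not the same.

No, the ideals differ.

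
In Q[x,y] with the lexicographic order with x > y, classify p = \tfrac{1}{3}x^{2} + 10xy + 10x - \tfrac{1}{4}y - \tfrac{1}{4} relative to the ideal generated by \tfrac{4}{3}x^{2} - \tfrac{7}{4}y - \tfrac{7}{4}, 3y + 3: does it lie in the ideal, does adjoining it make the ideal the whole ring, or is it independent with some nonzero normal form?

\tfrac{1}{3}x^{2} + 10xy + 10x - \tfrac{1}{4}y - \tfrac{1}{4} lies in I (it reduces to 0).

First compute the reduced Gröbner basis of I by Buchberger's algorithm.
f_1 = \tfrac{4}{3}x^{2} - \tfrac{7}{4}y - \tfrac{7}{4}, LT = x^{2}.
f_2 = 3y + 3, LT = y.

The S-polynomials (S(f_1,f_2)) all reduce to 0 modulo the current basis, so we have a Gröbner basis.
Inter-reduce: drop elements whose leading term is divisible by another's, tail-reduce, and make monic.
Reduced Gröbner basis: {x^{2}, y + 1}.
Label its elements g_1 = x^{2}, g_2 = y + 1.

Reduce p = \tfrac{1}{3}x^{2} + 10xy + 10x - \tfrac{1}{4}y - \tfrac{1}{4} modulo G:
  leading term x^{2}: subtract (\tfrac{1}{3})·g_1 from \tfrac{1}{3}x^{2} + 10xy + 10x - \tfrac{1}{4}y - \tfrac{1}{4} → 10xy + 10x - \tfrac{1}{4}y - \tfrac{1}{4}
  leading term xy: subtract (10x)·g_2 from 10xy + 10x - \tfrac{1}{4}y - \tfrac{1}{4} → -\tfrac{1}{4}y - \tfrac{1}{4}
  leading term y: subtract (-\tfrac{1}{4})·g_2 from -\tfrac{1}{4}y - \tfrac{1}{4} → 0
  normal form = 0.
Since the normal form is 0, p ∈ I.

The remainder on division by a Gröbner basis is unique — it is the normal form.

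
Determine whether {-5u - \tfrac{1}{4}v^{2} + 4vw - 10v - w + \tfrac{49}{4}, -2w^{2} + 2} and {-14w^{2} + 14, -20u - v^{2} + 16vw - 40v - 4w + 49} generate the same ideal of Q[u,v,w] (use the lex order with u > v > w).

Yes, the ideals are equal.

Equality of ideals is decidable: compute both reduced Gröbner bases (unique for the ordering) and check whether they agree.
Buchberger on the first generating set:
f_1 = -5u - \tfrac{1}{4}v^{2} + 4vw - 10v - w + \tfrac{49}{4}, LT = u.
f_2 = -2w^{2} + 2, LT = w^{2}.

The S-polynomials (S(f_1,f_2)) all reduce to 0 modulo the current basis, so we have a Gröbner basis.
Inter-reduce: drop elements whose leading term is divisible by another's, tail-reduce, and make monic.
Reduced Gröbner basis: {u + \tfrac{1}{20}v^{2} - \tfrac{4}{5}vw + 2v + \tfrac{1}{5}w - \tfrac{49}{20}, w^{2} - 1}.

Buchberger on the second generating set:
h_1 = -14w^{2} + 14, LT = w^{2}.
h_2 = -20u - v^{2} + 16vw - 40v - 4w + 49, LT = u.

The S-polynomials (S(h_1,h_2)) all reduce to 0 modulo the current basis, so we have a Gröbner basis.
Inter-reduce: drop elements whose leading term is divisible by another's, tail-reduce, and make monic.
Reduced Gröbner basis: {u + \tfrac{1}{20}v^{2} - \tfrac{4}{5}vw + 2v + \tfrac{1}{5}w - \tfrac{49}{20}, w^{2} - 1}.

These coincide, so the ideals are equal.
The choice of monomial ordering does not affect the verdict — as long as both bases are computed under the same ordering, their equality decides ideal equality.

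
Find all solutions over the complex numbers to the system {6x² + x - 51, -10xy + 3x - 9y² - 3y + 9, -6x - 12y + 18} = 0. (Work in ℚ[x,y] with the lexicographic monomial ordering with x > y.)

Compute a lex Gröbner basis by Buchberger's algorithm.
f_1 = 6x² + x - 51, LT = x².
f_2 = -10xy + 3x - 9y² - 3y + 9, LT = xy.
f_3 = -6x - 12y + 18, LT = x.

S(f_1,f_2): lcm = x²y. S = 3/10x² - 9/10xy² - 2/15xy + 9/10x - 17/2y.
  reduce S modulo (f_1, f_2, f_3):
  remainder 81/100y³ + 633/1000y² - 10647/1000y + 2187/500 ≠ 0; add h_4 = 81/100y³ + 633/1000y² - 10647/1000y + 2187/500 to the basis.

S(f_1,f_3): lcm = x². S = -2xy + 19/6x - 17/2.
  reduce S modulo (f_1, f_2, f_3, h_4):
  remainder 9/5y² - 68/15y - 13/5 ≠ 0; add h_5 = 9/5y² - 68/15y - 13/5 to the basis.

S(f_2,f_3): lcm = xy. S = -3/10x - 11/10y² + 33/10y - 9/10.
  reduce S modulo (f_1, f_2, f_3, h_4, h_5):
  remainder 61/54y - 61/18 ≠ 0; add h_6 = 61/54y - 61/18 to the basis.

The other S-polynomials (S(f_1,h_4), S(f_2,h_4), S(f_3,h_4), S(f_1,h_5), S(f_2,h_5), S(f_3,h_5), S(h_4,h_5), S(f_1,h_6), S(f_2,h_6), S(f_3,h_6), S(h_4,h_6), S(h_5,h_6)) all reduce to 0 modulo the current basis, so we have a Gröbner basis.
Inter-reduce: drop elements whose leading term is divisible by another's, tail-reduce, and make monic.
Reduced Gröbner basis: {x + 3, y - 3}.

Elimination: the polynomial y - 3 lies in the elimination ideal for y, so y ∈ {3}. For each such y, the remaining basis elements (now univariate) give the rest of the solution.
  y = 3: the earlier basis element becomes x + 3 = 0, giving x = -3 — point (-3, 3).

{(-3, 3)}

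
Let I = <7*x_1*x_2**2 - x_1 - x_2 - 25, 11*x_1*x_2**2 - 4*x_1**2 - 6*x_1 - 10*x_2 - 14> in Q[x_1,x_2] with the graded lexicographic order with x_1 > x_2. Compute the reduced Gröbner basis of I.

f_1 = 7*x_1*x_2**2 - x_1 - x_2 - 25, LT = x_1*x_2**2.
f_2 = 11*x_1*x_2**2 - 4*x_1**2 - 6*x_1 - 10*x_2 - 14, LT = x_1*x_2**2.

S(f_1,f_2): lcm = x_1*x_2**2. S = 4/11*x_1**2 + 31/77*x_1 + 59/77*x_2 - 177/77.
  leading term x_1**2: no divisor's leading term divides it; move 4/11*x_1**2 to the remainder.
  leading term x_1: no divisor's leading term divides it; move 31/77*x_1 to the remainder.
  leading term x_2: no divisor's leading term divides it; move 59/77*x_2 to the remainder.
  leading term 1: no divisor's leading term divides it; move -177/77 to the remainder.
  remainder 4/11*x_1**2 + 31/77*x_1 + 59/77*x_2 - 177/77 ≠ 0; add g_3 = 4/11*x_1**2 + 31/77*x_1 + 59/77*x_2 - 177/77 to the basis.

S(f_1,g_3): lcm = x_1**2*x_2**2. S = -31/28*x_1*x_2**2 - 59/28*x_2**3 - 1/7*x_1**2 - 1/7*x_1*x_2 + 177/28*x_2**2 - 25/7*x_1.
  leading term x_1*x_2**2: subtract (-31/196)·f_1 from -31/28*x_1*x_2**2 - 59/28*x_2**3 - 1/7*x_1**2 - 1/7*x_1*x_2 + 177/28*x_2**2 - 25/7*x_1 → -59/28*x_2**3 - 1/7*x_1**2 - 1/7*x_1*x_2 + 177/28*x_2**2 - 731/196*x_1 - 31/196*x_2 - 775/196
  leading term x_2**3: no divisor's leading term divides it; move -59/28*x_2**3 to the remainder.
  leading term x_1**2: subtract (-11/28)·g_3 from -1/7*x_1**2 - 1/7*x_1*x_2 + 177/28*x_2**2 - 731/196*x_1 - 31/196*x_2 - 775/196 → -1/7*x_1*x_2 + 177/28*x_2**2 - 25/7*x_1 + 1/7*x_2 - 34/7
  leading term x_1*x_2: no divisor's leading term divides it; move -1/7*x_1*x_2 to the remainder.
  leading term x_2**2: no divisor's leading term divides it; move 177/28*x_2**2 to the remainder.
  leading term x_1: no divisor's leading term divides it; move -25/7*x_1 to the remainder.
  leading term x_2: no divisor's leading term divides it; move 1/7*x_2 to the remainder.
  leading term 1: no divisor's leading term divides it; move -34/7 to the remainder.
  remainder -59/28*x_2**3 - 1/7*x_1*x_2 + 177/28*x_2**2 - 25/7*x_1 + 1/7*x_2 - 34/7 ≠ 0; add g_4 = -59/28*x_2**3 - 1/7*x_1*x_2 + 177/28*x_2**2 - 25/7*x_1 + 1/7*x_2 - 34/7 to the basis.

S(f_2,g_3): lcm = x_1**2*x_2**2. S = -4/11*x_1**3 - 31/28*x_1*x_2**2 - 59/28*x_2**3 - 6/11*x_1**2 - 10/11*x_1*x_2 + 177/28*x_2**2 - 14/11*x_1.
  leading term x_1**3: subtract (-x_1)·g_3 from -4/11*x_1**3 - 31/28*x_1*x_2**2 - 59/28*x_2**3 - 6/11*x_1**2 - 10/11*x_1*x_2 + 177/28*x_2**2 - 14/11*x_1 → -31/28*x_1*x_2**2 - 59/28*x_2**3 - 1/7*x_1**2 - 1/7*x_1*x_2 + 177/28*x_2**2 - 25/7*x_1
  leading term x_1*x_2**2: subtract (-31/196)·f_1 from -31/28*x_1*x_2**2 - 59/28*x_2**3 - 1/7*x_1**2 - 1/7*x_1*x_2 + 177/28*x_2**2 - 25/7*x_1 → -59/28*x_2**3 - 1/7*x_1**2 - 1/7*x_1*x_2 + 177/28*x_2**2 - 731/196*x_1 - 31/196*x_2 - 775/196
  leading term x_2**3: subtract (1)·g_4 from -59/28*x_2**3 - 1/7*x_1**2 - 1/7*x_1*x_2 + 177/28*x_2**2 - 731/196*x_1 - 31/196*x_2 - 775/196 → -1/7*x_1**2 - 31/196*x_1 - 59/196*x_2 + 177/196
  leading term x_1**2: subtract (-11/28)·g_3 from -1/7*x_1**2 - 31/196*x_1 - 59/196*x_2 + 177/196 → 0
  remainder 0.

S(f_1,g_4): lcm = x_1*x_2**3. S = -4/59*x_1**2*x_2 + 3*x_1*x_2**2 - 100/59*x_1**2 - 31/413*x_1*x_2 - 1/7*x_2**2 - 136/59*x_1 - 25/7*x_2.
  leading term x_1**2*x_2: subtract (-11/59*x_2)·g_3 from -4/59*x_1**2*x_2 + 3*x_1*x_2**2 - 100/59*x_1**2 - 31/413*x_1*x_2 - 1/7*x_2**2 - 136/59*x_1 - 25/7*x_2 → 3*x_1*x_2**2 - 100/59*x_1**2 - 136/59*x_1 - 4*x_2
  leading term x_1*x_2**2: subtract (3/7)·f_1 from 3*x_1*x_2**2 - 100/59*x_1**2 - 136/59*x_1 - 4*x_2 → -100/59*x_1**2 - 775/413*x_1 - 25/7*x_2 + 75/7
  leading term x_1**2: subtract (-275/59)·g_3 from -100/59*x_1**2 - 775/413*x_1 - 25/7*x_2 + 75/7 → 0
  remainder 0.

S(f_2,g_4): lcm = x_1*x_2**3. S = -280/649*x_1**2*x_2 + 3*x_1*x_2**2 - 100/59*x_1**2 - 310/649*x_1*x_2 - 10/11*x_2**2 - 136/59*x_1 - 14/11*x_2.
  leading term x_1**2*x_2: subtract (-70/59*x_2)·g_3 from -280/649*x_1**2*x_2 + 3*x_1*x_2**2 - 100/59*x_1**2 - 310/649*x_1*x_2 - 10/11*x_2**2 - 136/59*x_1 - 14/11*x_2 → 3*x_1*x_2**2 - 100/59*x_1**2 - 136/59*x_1 - 4*x_2
  leading term x_1*x_2**2: subtract (3/7)·f_1 from 3*x_1*x_2**2 - 100/59*x_1**2 - 136/59*x_1 - 4*x_2 → -100/59*x_1**2 - 775/413*x_1 - 25/7*x_2 + 75/7
  leading term x_1**2: subtract (-275/59)·g_3 from -100/59*x_1**2 - 775/413*x_1 - 25/7*x_2 + 75/7 → 0
  remainder 0.

S(g_3,g_4): leading monomials are coprime, so the S-polynomial reduces to 0 (Buchberger's first criterion).
Every S-polynomial of the final basis reduces to 0, so we have a Gröbner basis.
Inter-reduce: drop elements whose leading term is divisible by another's, tail-reduce, and make monic.

G = {x_1*x_2**2 - 1/7*x_1 - 1/7*x_2 - 25/7, x_2**3 + 4/59*x_1*x_2 - 3*x_2**2 + 100/59*x_1 - 4/59*x_2 + 136/59, x_1**2 + 31/28*x_1 + 59/28*x_2 - 177/28}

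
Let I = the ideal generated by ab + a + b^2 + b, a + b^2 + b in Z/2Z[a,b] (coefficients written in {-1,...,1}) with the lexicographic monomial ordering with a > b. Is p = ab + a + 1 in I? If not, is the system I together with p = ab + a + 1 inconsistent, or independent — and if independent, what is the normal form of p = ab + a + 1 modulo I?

First compute the reduced Gröbner basis of I by Buchberger's algorithm.
f_1 = ab + a + b^2 + b, LT = ab.
f_2 = a + b^2 + b, LT = a.

S(f_1,f_2): lcm = ab. S = a + b^3 + b.
  leading term a: subtract (1)·f_2 from a + b^3 + b → b^3 + b^2
  leading term b^3: no divisor's leading term divides it; move b^3 to the remainder.
  leading term b^2: no divisor's leading term divides it; move b^2 to the remainder.
  remainder b^3 + b^2 ≠ 0; add h_3 = b^3 + b^2 to the basis.

The other S-polynomials (S(f_1,h_3), S(f_2,h_3)) all reduce to 0 modulo the current basis, so we have a Gröbner basis.
Inter-reduce: drop elements whose leading term is divisible by another's, tail-reduce, and make monic.
Reduced Gröbner basis: {a + b^2 + b, b^3 + b^2}.
Label its elements g_1 = a + b^2 + b, g_2 = b^3 + b^2.

Reduce p = ab + a + 1 modulo G:
  leading term ab: subtract (b)·g_1 from ab + a + 1 → a + b^3 + b^2 + 1
  leading term a: subtract (1)·g_1 from a + b^3 + b^2 + 1 → b^3 + b + 1
  leading term b^3: subtract (1)·g_2 from b^3 + b + 1 → b^2 + b + 1
  leading term b^2: no divisor's leading term divides it; move b^2 to the remainder.
  leading term b: no divisor's leading term divides it; move b to the remainder.
  leading term 1: no divisor's leading term divides it; move 1 to the remainder.
  normal form = b^2 + b + 1.
The normal form is nonzero, so p ∉ I. Since p minus its normal form lies in I, I + (p) = I + (r) where r = b^2 + b + 1; decide whether this ideal is the whole ring.
Run Buchberger on G together with r (pairs among the g_i already reduce to 0 since G is a Gröbner basis):
g_1 = a + b^2 + b, LT = a.
g_2 = b^3 + b^2, LT = b^3.
r = b^2 + b + 1, LT = b^2.

S(g_2,r): lcm = b^3. S = b.
  leading term b: no divisor's leading term divides it; move b to the remainder.
  remainder b ≠ 0; add m_4 = b to the basis.

S(g_2,m_4): lcm = b^3. S = b^2.
  leading term b^2: subtract (1)·r from b^2 → b + 1
  leading term b: subtract (1)·m_4 from b + 1 → 1
  leading term 1: no divisor's leading term divides it; move 1 to the remainder.
  remainder 1 ≠ 0; add m_5 = 1 to the basis.

The other S-polynomials (S(g_1,g_2), S(g_1,r), S(g_1,m_4), S(r,m_4), S(g_1,m_5), S(g_2,m_5), S(r,m_5), S(m_4,m_5)) all reduce to 0 modulo the current basis, so we have a Gröbner basis.
Inter-reduce: drop elements whose leading term is divisible by another's, tail-reduce, and make monic.
Reduced Gröbner basis: {1}.
The reduced Gröbner basis of I + (p) is {1}: the ideal is the whole ring, so the enlarged system has no common solution — adjoining p is inconsistent.

Adjoining ab + a + 1 makes the ideal the whole ring: the system is inconsistent.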